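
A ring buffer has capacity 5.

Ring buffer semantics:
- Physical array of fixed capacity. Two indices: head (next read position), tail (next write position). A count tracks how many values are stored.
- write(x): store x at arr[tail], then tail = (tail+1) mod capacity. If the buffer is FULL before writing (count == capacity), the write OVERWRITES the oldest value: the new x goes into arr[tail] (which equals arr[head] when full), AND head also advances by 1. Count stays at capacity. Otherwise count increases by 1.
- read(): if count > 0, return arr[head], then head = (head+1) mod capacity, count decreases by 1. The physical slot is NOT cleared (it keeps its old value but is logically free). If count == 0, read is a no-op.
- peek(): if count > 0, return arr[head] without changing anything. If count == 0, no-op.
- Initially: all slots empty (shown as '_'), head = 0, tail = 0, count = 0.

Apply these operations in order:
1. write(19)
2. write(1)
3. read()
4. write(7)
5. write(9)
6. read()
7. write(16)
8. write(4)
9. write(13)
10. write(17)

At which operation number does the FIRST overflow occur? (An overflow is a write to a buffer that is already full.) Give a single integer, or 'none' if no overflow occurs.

Answer: 10

Derivation:
After op 1 (write(19)): arr=[19 _ _ _ _] head=0 tail=1 count=1
After op 2 (write(1)): arr=[19 1 _ _ _] head=0 tail=2 count=2
After op 3 (read()): arr=[19 1 _ _ _] head=1 tail=2 count=1
After op 4 (write(7)): arr=[19 1 7 _ _] head=1 tail=3 count=2
After op 5 (write(9)): arr=[19 1 7 9 _] head=1 tail=4 count=3
After op 6 (read()): arr=[19 1 7 9 _] head=2 tail=4 count=2
After op 7 (write(16)): arr=[19 1 7 9 16] head=2 tail=0 count=3
After op 8 (write(4)): arr=[4 1 7 9 16] head=2 tail=1 count=4
After op 9 (write(13)): arr=[4 13 7 9 16] head=2 tail=2 count=5
After op 10 (write(17)): arr=[4 13 17 9 16] head=3 tail=3 count=5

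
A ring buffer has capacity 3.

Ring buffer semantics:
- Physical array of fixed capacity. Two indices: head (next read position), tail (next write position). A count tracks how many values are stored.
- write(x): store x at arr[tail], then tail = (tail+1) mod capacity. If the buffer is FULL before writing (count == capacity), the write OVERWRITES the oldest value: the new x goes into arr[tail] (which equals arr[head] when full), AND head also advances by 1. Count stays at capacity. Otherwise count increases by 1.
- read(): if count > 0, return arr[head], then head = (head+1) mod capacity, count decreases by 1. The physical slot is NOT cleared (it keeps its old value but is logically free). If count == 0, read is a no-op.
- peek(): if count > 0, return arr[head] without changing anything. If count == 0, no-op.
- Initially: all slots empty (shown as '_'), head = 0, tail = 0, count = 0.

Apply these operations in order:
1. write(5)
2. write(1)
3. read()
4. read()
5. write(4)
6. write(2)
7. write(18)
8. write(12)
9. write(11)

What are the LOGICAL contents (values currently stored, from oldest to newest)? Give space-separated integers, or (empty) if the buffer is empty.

After op 1 (write(5)): arr=[5 _ _] head=0 tail=1 count=1
After op 2 (write(1)): arr=[5 1 _] head=0 tail=2 count=2
After op 3 (read()): arr=[5 1 _] head=1 tail=2 count=1
After op 4 (read()): arr=[5 1 _] head=2 tail=2 count=0
After op 5 (write(4)): arr=[5 1 4] head=2 tail=0 count=1
After op 6 (write(2)): arr=[2 1 4] head=2 tail=1 count=2
After op 7 (write(18)): arr=[2 18 4] head=2 tail=2 count=3
After op 8 (write(12)): arr=[2 18 12] head=0 tail=0 count=3
After op 9 (write(11)): arr=[11 18 12] head=1 tail=1 count=3

Answer: 18 12 11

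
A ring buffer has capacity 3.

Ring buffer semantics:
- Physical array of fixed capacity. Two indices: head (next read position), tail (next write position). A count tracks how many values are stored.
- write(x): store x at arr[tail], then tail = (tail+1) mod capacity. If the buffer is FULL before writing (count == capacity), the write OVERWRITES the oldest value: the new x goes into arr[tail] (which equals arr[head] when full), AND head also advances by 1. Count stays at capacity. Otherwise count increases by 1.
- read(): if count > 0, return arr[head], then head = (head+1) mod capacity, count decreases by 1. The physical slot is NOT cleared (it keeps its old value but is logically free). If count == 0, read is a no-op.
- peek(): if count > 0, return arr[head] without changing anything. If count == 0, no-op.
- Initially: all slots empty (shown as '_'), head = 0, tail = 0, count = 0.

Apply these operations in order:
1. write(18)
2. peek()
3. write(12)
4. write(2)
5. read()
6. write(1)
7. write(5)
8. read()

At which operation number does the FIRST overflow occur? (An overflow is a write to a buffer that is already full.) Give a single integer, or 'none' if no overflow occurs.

Answer: 7

Derivation:
After op 1 (write(18)): arr=[18 _ _] head=0 tail=1 count=1
After op 2 (peek()): arr=[18 _ _] head=0 tail=1 count=1
After op 3 (write(12)): arr=[18 12 _] head=0 tail=2 count=2
After op 4 (write(2)): arr=[18 12 2] head=0 tail=0 count=3
After op 5 (read()): arr=[18 12 2] head=1 tail=0 count=2
After op 6 (write(1)): arr=[1 12 2] head=1 tail=1 count=3
After op 7 (write(5)): arr=[1 5 2] head=2 tail=2 count=3
After op 8 (read()): arr=[1 5 2] head=0 tail=2 count=2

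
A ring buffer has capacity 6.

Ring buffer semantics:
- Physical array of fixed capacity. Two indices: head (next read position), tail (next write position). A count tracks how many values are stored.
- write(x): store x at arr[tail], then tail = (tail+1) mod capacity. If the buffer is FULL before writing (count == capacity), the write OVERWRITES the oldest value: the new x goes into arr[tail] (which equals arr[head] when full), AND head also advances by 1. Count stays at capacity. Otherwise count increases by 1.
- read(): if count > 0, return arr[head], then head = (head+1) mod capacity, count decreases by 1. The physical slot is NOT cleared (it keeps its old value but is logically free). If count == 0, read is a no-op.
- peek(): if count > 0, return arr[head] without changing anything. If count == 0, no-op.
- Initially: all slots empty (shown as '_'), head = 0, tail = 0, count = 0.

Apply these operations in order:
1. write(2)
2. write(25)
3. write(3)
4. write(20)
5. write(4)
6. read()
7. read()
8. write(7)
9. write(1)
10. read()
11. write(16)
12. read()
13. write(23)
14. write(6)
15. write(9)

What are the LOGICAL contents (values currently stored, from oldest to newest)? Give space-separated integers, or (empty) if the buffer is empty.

Answer: 7 1 16 23 6 9

Derivation:
After op 1 (write(2)): arr=[2 _ _ _ _ _] head=0 tail=1 count=1
After op 2 (write(25)): arr=[2 25 _ _ _ _] head=0 tail=2 count=2
After op 3 (write(3)): arr=[2 25 3 _ _ _] head=0 tail=3 count=3
After op 4 (write(20)): arr=[2 25 3 20 _ _] head=0 tail=4 count=4
After op 5 (write(4)): arr=[2 25 3 20 4 _] head=0 tail=5 count=5
After op 6 (read()): arr=[2 25 3 20 4 _] head=1 tail=5 count=4
After op 7 (read()): arr=[2 25 3 20 4 _] head=2 tail=5 count=3
After op 8 (write(7)): arr=[2 25 3 20 4 7] head=2 tail=0 count=4
After op 9 (write(1)): arr=[1 25 3 20 4 7] head=2 tail=1 count=5
After op 10 (read()): arr=[1 25 3 20 4 7] head=3 tail=1 count=4
After op 11 (write(16)): arr=[1 16 3 20 4 7] head=3 tail=2 count=5
After op 12 (read()): arr=[1 16 3 20 4 7] head=4 tail=2 count=4
After op 13 (write(23)): arr=[1 16 23 20 4 7] head=4 tail=3 count=5
After op 14 (write(6)): arr=[1 16 23 6 4 7] head=4 tail=4 count=6
After op 15 (write(9)): arr=[1 16 23 6 9 7] head=5 tail=5 count=6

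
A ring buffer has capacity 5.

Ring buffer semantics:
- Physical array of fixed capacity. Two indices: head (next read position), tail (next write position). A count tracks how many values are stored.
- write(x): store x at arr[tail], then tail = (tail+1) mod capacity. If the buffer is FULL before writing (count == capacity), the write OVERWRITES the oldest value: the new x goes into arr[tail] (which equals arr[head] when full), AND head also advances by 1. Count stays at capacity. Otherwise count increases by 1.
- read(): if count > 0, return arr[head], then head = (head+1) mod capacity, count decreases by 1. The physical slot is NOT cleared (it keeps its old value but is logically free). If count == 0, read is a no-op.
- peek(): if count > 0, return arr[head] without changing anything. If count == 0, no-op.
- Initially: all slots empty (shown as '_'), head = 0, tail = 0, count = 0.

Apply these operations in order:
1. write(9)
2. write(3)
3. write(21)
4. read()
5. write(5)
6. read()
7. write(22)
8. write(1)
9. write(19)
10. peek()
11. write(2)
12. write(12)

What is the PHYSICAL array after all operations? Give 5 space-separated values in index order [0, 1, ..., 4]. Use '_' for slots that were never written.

After op 1 (write(9)): arr=[9 _ _ _ _] head=0 tail=1 count=1
After op 2 (write(3)): arr=[9 3 _ _ _] head=0 tail=2 count=2
After op 3 (write(21)): arr=[9 3 21 _ _] head=0 tail=3 count=3
After op 4 (read()): arr=[9 3 21 _ _] head=1 tail=3 count=2
After op 5 (write(5)): arr=[9 3 21 5 _] head=1 tail=4 count=3
After op 6 (read()): arr=[9 3 21 5 _] head=2 tail=4 count=2
After op 7 (write(22)): arr=[9 3 21 5 22] head=2 tail=0 count=3
After op 8 (write(1)): arr=[1 3 21 5 22] head=2 tail=1 count=4
After op 9 (write(19)): arr=[1 19 21 5 22] head=2 tail=2 count=5
After op 10 (peek()): arr=[1 19 21 5 22] head=2 tail=2 count=5
After op 11 (write(2)): arr=[1 19 2 5 22] head=3 tail=3 count=5
After op 12 (write(12)): arr=[1 19 2 12 22] head=4 tail=4 count=5

Answer: 1 19 2 12 22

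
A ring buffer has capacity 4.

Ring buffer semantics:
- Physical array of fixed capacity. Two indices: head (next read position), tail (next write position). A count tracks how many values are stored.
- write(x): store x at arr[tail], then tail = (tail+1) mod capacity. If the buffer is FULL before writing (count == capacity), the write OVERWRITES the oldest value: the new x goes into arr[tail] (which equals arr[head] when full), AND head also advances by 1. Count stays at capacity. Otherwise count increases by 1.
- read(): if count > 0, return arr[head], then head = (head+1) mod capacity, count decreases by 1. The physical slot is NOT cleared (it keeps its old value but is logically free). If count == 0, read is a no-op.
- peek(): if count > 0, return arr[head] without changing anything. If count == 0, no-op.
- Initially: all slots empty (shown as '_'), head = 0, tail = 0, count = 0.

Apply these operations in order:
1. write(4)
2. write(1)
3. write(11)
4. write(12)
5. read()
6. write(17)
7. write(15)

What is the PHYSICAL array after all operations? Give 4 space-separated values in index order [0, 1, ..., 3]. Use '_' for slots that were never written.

After op 1 (write(4)): arr=[4 _ _ _] head=0 tail=1 count=1
After op 2 (write(1)): arr=[4 1 _ _] head=0 tail=2 count=2
After op 3 (write(11)): arr=[4 1 11 _] head=0 tail=3 count=3
After op 4 (write(12)): arr=[4 1 11 12] head=0 tail=0 count=4
After op 5 (read()): arr=[4 1 11 12] head=1 tail=0 count=3
After op 6 (write(17)): arr=[17 1 11 12] head=1 tail=1 count=4
After op 7 (write(15)): arr=[17 15 11 12] head=2 tail=2 count=4

Answer: 17 15 11 12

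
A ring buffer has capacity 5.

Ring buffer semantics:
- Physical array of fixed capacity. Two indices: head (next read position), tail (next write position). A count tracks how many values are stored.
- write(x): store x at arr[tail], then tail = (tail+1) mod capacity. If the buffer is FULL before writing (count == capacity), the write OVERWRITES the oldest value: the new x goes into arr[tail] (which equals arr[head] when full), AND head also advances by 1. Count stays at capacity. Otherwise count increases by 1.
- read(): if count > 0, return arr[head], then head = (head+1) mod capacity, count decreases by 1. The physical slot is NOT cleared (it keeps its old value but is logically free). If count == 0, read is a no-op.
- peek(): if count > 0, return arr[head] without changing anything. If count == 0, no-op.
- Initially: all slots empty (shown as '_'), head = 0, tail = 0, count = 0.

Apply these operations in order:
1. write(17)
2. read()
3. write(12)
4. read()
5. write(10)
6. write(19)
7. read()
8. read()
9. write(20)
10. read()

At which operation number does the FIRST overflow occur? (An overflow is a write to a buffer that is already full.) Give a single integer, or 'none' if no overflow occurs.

Answer: none

Derivation:
After op 1 (write(17)): arr=[17 _ _ _ _] head=0 tail=1 count=1
After op 2 (read()): arr=[17 _ _ _ _] head=1 tail=1 count=0
After op 3 (write(12)): arr=[17 12 _ _ _] head=1 tail=2 count=1
After op 4 (read()): arr=[17 12 _ _ _] head=2 tail=2 count=0
After op 5 (write(10)): arr=[17 12 10 _ _] head=2 tail=3 count=1
After op 6 (write(19)): arr=[17 12 10 19 _] head=2 tail=4 count=2
After op 7 (read()): arr=[17 12 10 19 _] head=3 tail=4 count=1
After op 8 (read()): arr=[17 12 10 19 _] head=4 tail=4 count=0
After op 9 (write(20)): arr=[17 12 10 19 20] head=4 tail=0 count=1
After op 10 (read()): arr=[17 12 10 19 20] head=0 tail=0 count=0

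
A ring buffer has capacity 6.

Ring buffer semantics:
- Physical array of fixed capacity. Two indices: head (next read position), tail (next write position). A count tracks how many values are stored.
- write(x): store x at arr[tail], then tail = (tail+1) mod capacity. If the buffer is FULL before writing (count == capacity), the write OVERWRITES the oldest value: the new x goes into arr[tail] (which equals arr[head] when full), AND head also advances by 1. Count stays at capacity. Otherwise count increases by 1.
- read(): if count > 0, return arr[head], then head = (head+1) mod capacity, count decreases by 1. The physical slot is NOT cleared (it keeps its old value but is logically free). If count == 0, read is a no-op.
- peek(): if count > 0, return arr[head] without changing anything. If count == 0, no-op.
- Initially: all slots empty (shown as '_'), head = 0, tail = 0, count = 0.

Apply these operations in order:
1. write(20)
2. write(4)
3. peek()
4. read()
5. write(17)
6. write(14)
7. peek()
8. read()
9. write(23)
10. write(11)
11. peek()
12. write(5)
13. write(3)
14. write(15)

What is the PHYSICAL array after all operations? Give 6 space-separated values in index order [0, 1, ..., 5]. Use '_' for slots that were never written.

Answer: 5 3 15 14 23 11

Derivation:
After op 1 (write(20)): arr=[20 _ _ _ _ _] head=0 tail=1 count=1
After op 2 (write(4)): arr=[20 4 _ _ _ _] head=0 tail=2 count=2
After op 3 (peek()): arr=[20 4 _ _ _ _] head=0 tail=2 count=2
After op 4 (read()): arr=[20 4 _ _ _ _] head=1 tail=2 count=1
After op 5 (write(17)): arr=[20 4 17 _ _ _] head=1 tail=3 count=2
After op 6 (write(14)): arr=[20 4 17 14 _ _] head=1 tail=4 count=3
After op 7 (peek()): arr=[20 4 17 14 _ _] head=1 tail=4 count=3
After op 8 (read()): arr=[20 4 17 14 _ _] head=2 tail=4 count=2
After op 9 (write(23)): arr=[20 4 17 14 23 _] head=2 tail=5 count=3
After op 10 (write(11)): arr=[20 4 17 14 23 11] head=2 tail=0 count=4
After op 11 (peek()): arr=[20 4 17 14 23 11] head=2 tail=0 count=4
After op 12 (write(5)): arr=[5 4 17 14 23 11] head=2 tail=1 count=5
After op 13 (write(3)): arr=[5 3 17 14 23 11] head=2 tail=2 count=6
After op 14 (write(15)): arr=[5 3 15 14 23 11] head=3 tail=3 count=6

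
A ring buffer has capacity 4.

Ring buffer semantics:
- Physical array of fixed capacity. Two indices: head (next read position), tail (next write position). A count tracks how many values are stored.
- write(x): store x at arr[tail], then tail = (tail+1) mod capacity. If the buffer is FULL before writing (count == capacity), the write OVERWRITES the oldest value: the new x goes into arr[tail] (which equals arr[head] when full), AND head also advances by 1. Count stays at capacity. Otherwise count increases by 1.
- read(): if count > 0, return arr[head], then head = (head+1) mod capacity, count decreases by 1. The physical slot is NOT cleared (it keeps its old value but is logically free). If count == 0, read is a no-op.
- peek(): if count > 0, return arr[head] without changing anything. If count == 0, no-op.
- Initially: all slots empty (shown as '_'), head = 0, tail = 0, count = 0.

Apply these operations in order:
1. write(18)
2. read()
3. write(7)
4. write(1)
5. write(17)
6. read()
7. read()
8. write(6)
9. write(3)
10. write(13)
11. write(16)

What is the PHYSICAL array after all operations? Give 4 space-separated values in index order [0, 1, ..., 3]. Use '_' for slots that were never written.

After op 1 (write(18)): arr=[18 _ _ _] head=0 tail=1 count=1
After op 2 (read()): arr=[18 _ _ _] head=1 tail=1 count=0
After op 3 (write(7)): arr=[18 7 _ _] head=1 tail=2 count=1
After op 4 (write(1)): arr=[18 7 1 _] head=1 tail=3 count=2
After op 5 (write(17)): arr=[18 7 1 17] head=1 tail=0 count=3
After op 6 (read()): arr=[18 7 1 17] head=2 tail=0 count=2
After op 7 (read()): arr=[18 7 1 17] head=3 tail=0 count=1
After op 8 (write(6)): arr=[6 7 1 17] head=3 tail=1 count=2
After op 9 (write(3)): arr=[6 3 1 17] head=3 tail=2 count=3
After op 10 (write(13)): arr=[6 3 13 17] head=3 tail=3 count=4
After op 11 (write(16)): arr=[6 3 13 16] head=0 tail=0 count=4

Answer: 6 3 13 16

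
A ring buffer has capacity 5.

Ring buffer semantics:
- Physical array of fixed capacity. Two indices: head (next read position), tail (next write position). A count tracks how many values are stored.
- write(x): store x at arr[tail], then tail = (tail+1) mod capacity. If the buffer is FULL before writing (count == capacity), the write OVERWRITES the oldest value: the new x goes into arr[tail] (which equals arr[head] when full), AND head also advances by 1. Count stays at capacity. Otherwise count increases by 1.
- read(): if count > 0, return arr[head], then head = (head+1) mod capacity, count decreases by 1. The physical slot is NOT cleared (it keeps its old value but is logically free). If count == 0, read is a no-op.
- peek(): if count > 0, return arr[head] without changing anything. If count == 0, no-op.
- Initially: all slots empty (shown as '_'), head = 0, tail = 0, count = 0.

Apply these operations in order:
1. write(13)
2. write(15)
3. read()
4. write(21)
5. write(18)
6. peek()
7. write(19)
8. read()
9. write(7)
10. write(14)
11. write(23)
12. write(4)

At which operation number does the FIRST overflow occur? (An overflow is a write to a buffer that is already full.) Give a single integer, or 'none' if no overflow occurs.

Answer: 11

Derivation:
After op 1 (write(13)): arr=[13 _ _ _ _] head=0 tail=1 count=1
After op 2 (write(15)): arr=[13 15 _ _ _] head=0 tail=2 count=2
After op 3 (read()): arr=[13 15 _ _ _] head=1 tail=2 count=1
After op 4 (write(21)): arr=[13 15 21 _ _] head=1 tail=3 count=2
After op 5 (write(18)): arr=[13 15 21 18 _] head=1 tail=4 count=3
After op 6 (peek()): arr=[13 15 21 18 _] head=1 tail=4 count=3
After op 7 (write(19)): arr=[13 15 21 18 19] head=1 tail=0 count=4
After op 8 (read()): arr=[13 15 21 18 19] head=2 tail=0 count=3
After op 9 (write(7)): arr=[7 15 21 18 19] head=2 tail=1 count=4
After op 10 (write(14)): arr=[7 14 21 18 19] head=2 tail=2 count=5
After op 11 (write(23)): arr=[7 14 23 18 19] head=3 tail=3 count=5
After op 12 (write(4)): arr=[7 14 23 4 19] head=4 tail=4 count=5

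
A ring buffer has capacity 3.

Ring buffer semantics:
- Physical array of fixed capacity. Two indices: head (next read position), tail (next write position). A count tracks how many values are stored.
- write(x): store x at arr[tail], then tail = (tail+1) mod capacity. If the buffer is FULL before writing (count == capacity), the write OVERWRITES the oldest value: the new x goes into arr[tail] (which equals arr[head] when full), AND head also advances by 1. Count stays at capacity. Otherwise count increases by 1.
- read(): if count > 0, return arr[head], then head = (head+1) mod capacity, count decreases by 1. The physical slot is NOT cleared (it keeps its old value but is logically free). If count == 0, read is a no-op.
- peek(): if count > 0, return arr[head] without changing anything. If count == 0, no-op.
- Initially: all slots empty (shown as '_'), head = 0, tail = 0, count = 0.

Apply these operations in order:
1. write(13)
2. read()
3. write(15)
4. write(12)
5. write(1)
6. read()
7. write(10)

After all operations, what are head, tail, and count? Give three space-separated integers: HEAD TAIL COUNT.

After op 1 (write(13)): arr=[13 _ _] head=0 tail=1 count=1
After op 2 (read()): arr=[13 _ _] head=1 tail=1 count=0
After op 3 (write(15)): arr=[13 15 _] head=1 tail=2 count=1
After op 4 (write(12)): arr=[13 15 12] head=1 tail=0 count=2
After op 5 (write(1)): arr=[1 15 12] head=1 tail=1 count=3
After op 6 (read()): arr=[1 15 12] head=2 tail=1 count=2
After op 7 (write(10)): arr=[1 10 12] head=2 tail=2 count=3

Answer: 2 2 3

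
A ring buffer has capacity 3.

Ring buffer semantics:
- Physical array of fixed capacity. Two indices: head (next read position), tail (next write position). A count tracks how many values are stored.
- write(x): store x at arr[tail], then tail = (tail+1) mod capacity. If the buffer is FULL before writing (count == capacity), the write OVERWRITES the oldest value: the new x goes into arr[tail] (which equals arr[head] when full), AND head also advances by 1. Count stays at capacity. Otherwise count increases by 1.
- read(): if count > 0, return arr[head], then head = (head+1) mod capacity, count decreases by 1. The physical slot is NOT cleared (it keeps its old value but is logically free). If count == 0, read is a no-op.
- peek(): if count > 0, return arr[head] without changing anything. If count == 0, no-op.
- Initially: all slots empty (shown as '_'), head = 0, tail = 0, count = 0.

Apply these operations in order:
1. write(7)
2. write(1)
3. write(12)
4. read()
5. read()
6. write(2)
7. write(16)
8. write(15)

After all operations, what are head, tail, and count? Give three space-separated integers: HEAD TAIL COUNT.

After op 1 (write(7)): arr=[7 _ _] head=0 tail=1 count=1
After op 2 (write(1)): arr=[7 1 _] head=0 tail=2 count=2
After op 3 (write(12)): arr=[7 1 12] head=0 tail=0 count=3
After op 4 (read()): arr=[7 1 12] head=1 tail=0 count=2
After op 5 (read()): arr=[7 1 12] head=2 tail=0 count=1
After op 6 (write(2)): arr=[2 1 12] head=2 tail=1 count=2
After op 7 (write(16)): arr=[2 16 12] head=2 tail=2 count=3
After op 8 (write(15)): arr=[2 16 15] head=0 tail=0 count=3

Answer: 0 0 3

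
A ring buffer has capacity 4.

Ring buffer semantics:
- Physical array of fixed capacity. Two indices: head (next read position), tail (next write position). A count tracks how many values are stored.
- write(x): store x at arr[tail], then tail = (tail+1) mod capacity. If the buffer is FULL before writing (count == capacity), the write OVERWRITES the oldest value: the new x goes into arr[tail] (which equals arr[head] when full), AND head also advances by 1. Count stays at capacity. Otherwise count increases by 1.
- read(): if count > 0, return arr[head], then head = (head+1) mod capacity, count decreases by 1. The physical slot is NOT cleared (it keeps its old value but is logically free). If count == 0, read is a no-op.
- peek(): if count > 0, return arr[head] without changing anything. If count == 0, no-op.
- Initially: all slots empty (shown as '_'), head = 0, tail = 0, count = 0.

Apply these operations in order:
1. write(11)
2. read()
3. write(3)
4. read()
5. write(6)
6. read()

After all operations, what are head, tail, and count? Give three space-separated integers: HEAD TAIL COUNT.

After op 1 (write(11)): arr=[11 _ _ _] head=0 tail=1 count=1
After op 2 (read()): arr=[11 _ _ _] head=1 tail=1 count=0
After op 3 (write(3)): arr=[11 3 _ _] head=1 tail=2 count=1
After op 4 (read()): arr=[11 3 _ _] head=2 tail=2 count=0
After op 5 (write(6)): arr=[11 3 6 _] head=2 tail=3 count=1
After op 6 (read()): arr=[11 3 6 _] head=3 tail=3 count=0

Answer: 3 3 0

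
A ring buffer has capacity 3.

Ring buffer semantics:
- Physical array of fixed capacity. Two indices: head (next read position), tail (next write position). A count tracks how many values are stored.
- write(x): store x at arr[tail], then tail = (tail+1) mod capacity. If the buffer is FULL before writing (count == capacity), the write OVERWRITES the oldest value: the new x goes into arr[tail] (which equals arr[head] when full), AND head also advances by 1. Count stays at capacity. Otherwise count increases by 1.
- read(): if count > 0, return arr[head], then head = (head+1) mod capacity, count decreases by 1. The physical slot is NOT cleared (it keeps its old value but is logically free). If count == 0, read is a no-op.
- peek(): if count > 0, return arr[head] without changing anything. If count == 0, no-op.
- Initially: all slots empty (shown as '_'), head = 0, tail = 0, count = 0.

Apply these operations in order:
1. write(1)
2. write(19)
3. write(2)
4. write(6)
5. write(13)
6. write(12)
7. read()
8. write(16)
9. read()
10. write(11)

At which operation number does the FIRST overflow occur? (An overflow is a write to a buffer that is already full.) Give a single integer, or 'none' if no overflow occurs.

After op 1 (write(1)): arr=[1 _ _] head=0 tail=1 count=1
After op 2 (write(19)): arr=[1 19 _] head=0 tail=2 count=2
After op 3 (write(2)): arr=[1 19 2] head=0 tail=0 count=3
After op 4 (write(6)): arr=[6 19 2] head=1 tail=1 count=3
After op 5 (write(13)): arr=[6 13 2] head=2 tail=2 count=3
After op 6 (write(12)): arr=[6 13 12] head=0 tail=0 count=3
After op 7 (read()): arr=[6 13 12] head=1 tail=0 count=2
After op 8 (write(16)): arr=[16 13 12] head=1 tail=1 count=3
After op 9 (read()): arr=[16 13 12] head=2 tail=1 count=2
After op 10 (write(11)): arr=[16 11 12] head=2 tail=2 count=3

Answer: 4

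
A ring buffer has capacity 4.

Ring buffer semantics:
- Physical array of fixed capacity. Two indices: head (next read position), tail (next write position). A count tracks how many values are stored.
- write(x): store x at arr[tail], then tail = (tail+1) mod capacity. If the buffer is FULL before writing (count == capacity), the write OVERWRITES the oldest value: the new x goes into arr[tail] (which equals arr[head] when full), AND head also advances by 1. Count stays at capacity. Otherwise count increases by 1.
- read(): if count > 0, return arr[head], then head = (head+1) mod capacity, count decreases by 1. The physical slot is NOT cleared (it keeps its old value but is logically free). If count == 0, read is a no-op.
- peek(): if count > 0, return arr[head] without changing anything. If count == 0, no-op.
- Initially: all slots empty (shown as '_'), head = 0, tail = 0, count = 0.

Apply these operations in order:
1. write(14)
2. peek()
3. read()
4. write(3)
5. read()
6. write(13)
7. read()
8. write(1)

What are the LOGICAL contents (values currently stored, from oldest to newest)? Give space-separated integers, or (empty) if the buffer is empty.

Answer: 1

Derivation:
After op 1 (write(14)): arr=[14 _ _ _] head=0 tail=1 count=1
After op 2 (peek()): arr=[14 _ _ _] head=0 tail=1 count=1
After op 3 (read()): arr=[14 _ _ _] head=1 tail=1 count=0
After op 4 (write(3)): arr=[14 3 _ _] head=1 tail=2 count=1
After op 5 (read()): arr=[14 3 _ _] head=2 tail=2 count=0
After op 6 (write(13)): arr=[14 3 13 _] head=2 tail=3 count=1
After op 7 (read()): arr=[14 3 13 _] head=3 tail=3 count=0
After op 8 (write(1)): arr=[14 3 13 1] head=3 tail=0 count=1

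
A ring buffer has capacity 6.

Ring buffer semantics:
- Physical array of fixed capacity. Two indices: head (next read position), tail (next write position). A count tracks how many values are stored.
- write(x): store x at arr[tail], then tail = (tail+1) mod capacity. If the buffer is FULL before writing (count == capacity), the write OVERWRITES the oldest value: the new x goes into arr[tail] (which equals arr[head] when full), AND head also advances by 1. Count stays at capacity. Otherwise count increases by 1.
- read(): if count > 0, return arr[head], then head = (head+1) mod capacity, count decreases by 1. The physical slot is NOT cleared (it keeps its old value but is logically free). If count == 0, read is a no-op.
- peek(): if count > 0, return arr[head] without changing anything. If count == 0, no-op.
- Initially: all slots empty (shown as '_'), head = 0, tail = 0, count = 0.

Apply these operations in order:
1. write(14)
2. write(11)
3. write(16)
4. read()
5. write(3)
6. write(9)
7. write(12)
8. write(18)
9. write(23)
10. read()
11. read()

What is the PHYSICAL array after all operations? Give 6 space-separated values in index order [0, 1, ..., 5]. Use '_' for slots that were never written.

Answer: 18 23 16 3 9 12

Derivation:
After op 1 (write(14)): arr=[14 _ _ _ _ _] head=0 tail=1 count=1
After op 2 (write(11)): arr=[14 11 _ _ _ _] head=0 tail=2 count=2
After op 3 (write(16)): arr=[14 11 16 _ _ _] head=0 tail=3 count=3
After op 4 (read()): arr=[14 11 16 _ _ _] head=1 tail=3 count=2
After op 5 (write(3)): arr=[14 11 16 3 _ _] head=1 tail=4 count=3
After op 6 (write(9)): arr=[14 11 16 3 9 _] head=1 tail=5 count=4
After op 7 (write(12)): arr=[14 11 16 3 9 12] head=1 tail=0 count=5
After op 8 (write(18)): arr=[18 11 16 3 9 12] head=1 tail=1 count=6
After op 9 (write(23)): arr=[18 23 16 3 9 12] head=2 tail=2 count=6
After op 10 (read()): arr=[18 23 16 3 9 12] head=3 tail=2 count=5
After op 11 (read()): arr=[18 23 16 3 9 12] head=4 tail=2 count=4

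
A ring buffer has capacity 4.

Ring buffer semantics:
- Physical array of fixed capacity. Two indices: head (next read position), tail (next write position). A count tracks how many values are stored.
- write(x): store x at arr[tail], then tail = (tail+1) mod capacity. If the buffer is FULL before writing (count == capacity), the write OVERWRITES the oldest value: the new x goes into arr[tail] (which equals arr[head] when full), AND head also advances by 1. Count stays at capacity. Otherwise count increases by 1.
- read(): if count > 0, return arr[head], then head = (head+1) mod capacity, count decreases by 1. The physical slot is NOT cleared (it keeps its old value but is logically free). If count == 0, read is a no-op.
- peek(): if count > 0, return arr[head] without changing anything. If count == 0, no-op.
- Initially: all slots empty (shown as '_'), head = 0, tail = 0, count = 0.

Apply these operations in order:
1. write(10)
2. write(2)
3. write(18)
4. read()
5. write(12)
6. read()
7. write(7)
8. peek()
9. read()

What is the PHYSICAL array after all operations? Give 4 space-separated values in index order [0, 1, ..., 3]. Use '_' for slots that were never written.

Answer: 7 2 18 12

Derivation:
After op 1 (write(10)): arr=[10 _ _ _] head=0 tail=1 count=1
After op 2 (write(2)): arr=[10 2 _ _] head=0 tail=2 count=2
After op 3 (write(18)): arr=[10 2 18 _] head=0 tail=3 count=3
After op 4 (read()): arr=[10 2 18 _] head=1 tail=3 count=2
After op 5 (write(12)): arr=[10 2 18 12] head=1 tail=0 count=3
After op 6 (read()): arr=[10 2 18 12] head=2 tail=0 count=2
After op 7 (write(7)): arr=[7 2 18 12] head=2 tail=1 count=3
After op 8 (peek()): arr=[7 2 18 12] head=2 tail=1 count=3
After op 9 (read()): arr=[7 2 18 12] head=3 tail=1 count=2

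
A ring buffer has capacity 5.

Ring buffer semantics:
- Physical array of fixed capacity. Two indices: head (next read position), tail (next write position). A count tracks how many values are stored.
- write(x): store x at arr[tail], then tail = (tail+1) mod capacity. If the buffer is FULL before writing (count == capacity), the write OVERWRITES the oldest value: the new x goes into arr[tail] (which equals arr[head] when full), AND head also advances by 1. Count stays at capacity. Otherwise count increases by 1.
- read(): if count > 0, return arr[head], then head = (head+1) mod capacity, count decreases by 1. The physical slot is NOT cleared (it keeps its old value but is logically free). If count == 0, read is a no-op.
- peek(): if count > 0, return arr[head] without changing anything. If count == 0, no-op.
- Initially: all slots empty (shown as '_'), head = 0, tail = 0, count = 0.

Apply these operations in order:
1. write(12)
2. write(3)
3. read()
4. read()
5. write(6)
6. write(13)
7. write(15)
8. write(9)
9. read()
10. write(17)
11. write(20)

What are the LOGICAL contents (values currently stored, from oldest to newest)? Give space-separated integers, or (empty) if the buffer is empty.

Answer: 13 15 9 17 20

Derivation:
After op 1 (write(12)): arr=[12 _ _ _ _] head=0 tail=1 count=1
After op 2 (write(3)): arr=[12 3 _ _ _] head=0 tail=2 count=2
After op 3 (read()): arr=[12 3 _ _ _] head=1 tail=2 count=1
After op 4 (read()): arr=[12 3 _ _ _] head=2 tail=2 count=0
After op 5 (write(6)): arr=[12 3 6 _ _] head=2 tail=3 count=1
After op 6 (write(13)): arr=[12 3 6 13 _] head=2 tail=4 count=2
After op 7 (write(15)): arr=[12 3 6 13 15] head=2 tail=0 count=3
After op 8 (write(9)): arr=[9 3 6 13 15] head=2 tail=1 count=4
After op 9 (read()): arr=[9 3 6 13 15] head=3 tail=1 count=3
After op 10 (write(17)): arr=[9 17 6 13 15] head=3 tail=2 count=4
After op 11 (write(20)): arr=[9 17 20 13 15] head=3 tail=3 count=5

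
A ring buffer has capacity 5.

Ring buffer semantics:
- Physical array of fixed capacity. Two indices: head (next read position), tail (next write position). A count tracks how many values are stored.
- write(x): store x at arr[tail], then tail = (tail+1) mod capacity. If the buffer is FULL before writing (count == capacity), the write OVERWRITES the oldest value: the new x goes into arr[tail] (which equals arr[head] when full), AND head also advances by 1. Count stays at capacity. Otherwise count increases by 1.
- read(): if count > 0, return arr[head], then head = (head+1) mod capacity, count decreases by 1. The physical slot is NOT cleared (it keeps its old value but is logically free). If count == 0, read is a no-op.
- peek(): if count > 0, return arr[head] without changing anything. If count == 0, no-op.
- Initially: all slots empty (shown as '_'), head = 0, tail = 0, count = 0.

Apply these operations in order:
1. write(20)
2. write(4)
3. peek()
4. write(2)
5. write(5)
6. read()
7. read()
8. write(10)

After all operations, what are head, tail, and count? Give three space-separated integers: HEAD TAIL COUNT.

After op 1 (write(20)): arr=[20 _ _ _ _] head=0 tail=1 count=1
After op 2 (write(4)): arr=[20 4 _ _ _] head=0 tail=2 count=2
After op 3 (peek()): arr=[20 4 _ _ _] head=0 tail=2 count=2
After op 4 (write(2)): arr=[20 4 2 _ _] head=0 tail=3 count=3
After op 5 (write(5)): arr=[20 4 2 5 _] head=0 tail=4 count=4
After op 6 (read()): arr=[20 4 2 5 _] head=1 tail=4 count=3
After op 7 (read()): arr=[20 4 2 5 _] head=2 tail=4 count=2
After op 8 (write(10)): arr=[20 4 2 5 10] head=2 tail=0 count=3

Answer: 2 0 3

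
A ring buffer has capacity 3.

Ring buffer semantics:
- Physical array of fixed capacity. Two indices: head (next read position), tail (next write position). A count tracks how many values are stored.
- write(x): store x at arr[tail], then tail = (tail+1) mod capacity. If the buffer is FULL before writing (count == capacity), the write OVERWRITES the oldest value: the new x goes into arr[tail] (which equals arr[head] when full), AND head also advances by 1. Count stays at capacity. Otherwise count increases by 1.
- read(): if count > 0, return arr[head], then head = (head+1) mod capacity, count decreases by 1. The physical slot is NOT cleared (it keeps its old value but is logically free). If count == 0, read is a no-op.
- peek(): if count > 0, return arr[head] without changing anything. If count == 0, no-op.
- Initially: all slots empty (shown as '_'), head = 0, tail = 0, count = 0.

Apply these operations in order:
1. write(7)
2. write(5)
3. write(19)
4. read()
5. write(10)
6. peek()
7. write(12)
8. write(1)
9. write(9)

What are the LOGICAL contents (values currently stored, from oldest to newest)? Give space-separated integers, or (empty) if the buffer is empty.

After op 1 (write(7)): arr=[7 _ _] head=0 tail=1 count=1
After op 2 (write(5)): arr=[7 5 _] head=0 tail=2 count=2
After op 3 (write(19)): arr=[7 5 19] head=0 tail=0 count=3
After op 4 (read()): arr=[7 5 19] head=1 tail=0 count=2
After op 5 (write(10)): arr=[10 5 19] head=1 tail=1 count=3
After op 6 (peek()): arr=[10 5 19] head=1 tail=1 count=3
After op 7 (write(12)): arr=[10 12 19] head=2 tail=2 count=3
After op 8 (write(1)): arr=[10 12 1] head=0 tail=0 count=3
After op 9 (write(9)): arr=[9 12 1] head=1 tail=1 count=3

Answer: 12 1 9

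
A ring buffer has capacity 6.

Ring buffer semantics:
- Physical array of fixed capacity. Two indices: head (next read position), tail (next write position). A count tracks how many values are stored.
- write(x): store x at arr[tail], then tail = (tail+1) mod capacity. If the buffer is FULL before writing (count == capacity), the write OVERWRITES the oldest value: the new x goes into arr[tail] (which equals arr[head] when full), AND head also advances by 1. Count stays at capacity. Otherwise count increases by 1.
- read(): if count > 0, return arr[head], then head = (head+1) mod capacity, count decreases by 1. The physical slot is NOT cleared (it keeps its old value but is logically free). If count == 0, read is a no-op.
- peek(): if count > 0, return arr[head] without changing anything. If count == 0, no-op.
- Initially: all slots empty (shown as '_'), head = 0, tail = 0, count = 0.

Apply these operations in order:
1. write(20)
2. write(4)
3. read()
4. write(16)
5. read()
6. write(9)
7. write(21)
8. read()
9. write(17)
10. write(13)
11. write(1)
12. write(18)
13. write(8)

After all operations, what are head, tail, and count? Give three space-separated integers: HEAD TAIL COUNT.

Answer: 4 4 6

Derivation:
After op 1 (write(20)): arr=[20 _ _ _ _ _] head=0 tail=1 count=1
After op 2 (write(4)): arr=[20 4 _ _ _ _] head=0 tail=2 count=2
After op 3 (read()): arr=[20 4 _ _ _ _] head=1 tail=2 count=1
After op 4 (write(16)): arr=[20 4 16 _ _ _] head=1 tail=3 count=2
After op 5 (read()): arr=[20 4 16 _ _ _] head=2 tail=3 count=1
After op 6 (write(9)): arr=[20 4 16 9 _ _] head=2 tail=4 count=2
After op 7 (write(21)): arr=[20 4 16 9 21 _] head=2 tail=5 count=3
After op 8 (read()): arr=[20 4 16 9 21 _] head=3 tail=5 count=2
After op 9 (write(17)): arr=[20 4 16 9 21 17] head=3 tail=0 count=3
After op 10 (write(13)): arr=[13 4 16 9 21 17] head=3 tail=1 count=4
After op 11 (write(1)): arr=[13 1 16 9 21 17] head=3 tail=2 count=5
After op 12 (write(18)): arr=[13 1 18 9 21 17] head=3 tail=3 count=6
After op 13 (write(8)): arr=[13 1 18 8 21 17] head=4 tail=4 count=6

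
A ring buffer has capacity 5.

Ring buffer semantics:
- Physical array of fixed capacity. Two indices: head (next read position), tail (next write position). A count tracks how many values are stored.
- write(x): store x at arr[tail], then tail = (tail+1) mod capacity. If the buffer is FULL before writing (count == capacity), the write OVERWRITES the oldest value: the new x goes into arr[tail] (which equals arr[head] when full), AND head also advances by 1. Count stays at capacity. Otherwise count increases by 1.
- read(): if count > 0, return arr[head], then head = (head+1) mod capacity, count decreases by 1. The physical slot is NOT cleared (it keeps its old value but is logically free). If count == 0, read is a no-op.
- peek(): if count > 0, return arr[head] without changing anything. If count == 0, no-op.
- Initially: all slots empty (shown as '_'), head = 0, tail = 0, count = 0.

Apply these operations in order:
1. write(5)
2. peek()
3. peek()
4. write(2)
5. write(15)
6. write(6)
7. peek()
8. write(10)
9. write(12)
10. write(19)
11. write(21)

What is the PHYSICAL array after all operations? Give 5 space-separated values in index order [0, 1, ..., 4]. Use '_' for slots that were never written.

After op 1 (write(5)): arr=[5 _ _ _ _] head=0 tail=1 count=1
After op 2 (peek()): arr=[5 _ _ _ _] head=0 tail=1 count=1
After op 3 (peek()): arr=[5 _ _ _ _] head=0 tail=1 count=1
After op 4 (write(2)): arr=[5 2 _ _ _] head=0 tail=2 count=2
After op 5 (write(15)): arr=[5 2 15 _ _] head=0 tail=3 count=3
After op 6 (write(6)): arr=[5 2 15 6 _] head=0 tail=4 count=4
After op 7 (peek()): arr=[5 2 15 6 _] head=0 tail=4 count=4
After op 8 (write(10)): arr=[5 2 15 6 10] head=0 tail=0 count=5
After op 9 (write(12)): arr=[12 2 15 6 10] head=1 tail=1 count=5
After op 10 (write(19)): arr=[12 19 15 6 10] head=2 tail=2 count=5
After op 11 (write(21)): arr=[12 19 21 6 10] head=3 tail=3 count=5

Answer: 12 19 21 6 10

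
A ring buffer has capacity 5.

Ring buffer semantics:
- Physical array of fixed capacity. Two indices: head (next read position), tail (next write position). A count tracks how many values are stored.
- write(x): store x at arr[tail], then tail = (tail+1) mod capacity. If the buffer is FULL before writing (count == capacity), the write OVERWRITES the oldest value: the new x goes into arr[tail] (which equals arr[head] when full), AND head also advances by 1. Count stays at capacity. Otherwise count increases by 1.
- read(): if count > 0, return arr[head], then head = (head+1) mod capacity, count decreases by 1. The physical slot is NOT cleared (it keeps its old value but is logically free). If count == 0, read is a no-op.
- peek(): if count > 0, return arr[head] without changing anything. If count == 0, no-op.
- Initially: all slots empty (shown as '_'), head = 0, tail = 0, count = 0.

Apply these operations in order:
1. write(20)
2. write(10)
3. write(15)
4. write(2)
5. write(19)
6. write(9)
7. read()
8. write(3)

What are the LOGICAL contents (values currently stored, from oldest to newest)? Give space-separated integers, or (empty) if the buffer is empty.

After op 1 (write(20)): arr=[20 _ _ _ _] head=0 tail=1 count=1
After op 2 (write(10)): arr=[20 10 _ _ _] head=0 tail=2 count=2
After op 3 (write(15)): arr=[20 10 15 _ _] head=0 tail=3 count=3
After op 4 (write(2)): arr=[20 10 15 2 _] head=0 tail=4 count=4
After op 5 (write(19)): arr=[20 10 15 2 19] head=0 tail=0 count=5
After op 6 (write(9)): arr=[9 10 15 2 19] head=1 tail=1 count=5
After op 7 (read()): arr=[9 10 15 2 19] head=2 tail=1 count=4
After op 8 (write(3)): arr=[9 3 15 2 19] head=2 tail=2 count=5

Answer: 15 2 19 9 3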